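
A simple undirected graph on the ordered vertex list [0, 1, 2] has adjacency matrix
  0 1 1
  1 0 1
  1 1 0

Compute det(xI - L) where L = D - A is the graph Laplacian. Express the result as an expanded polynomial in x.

x^3 - 6x^2 + 9x

Each diagonal entry of L is the vertex degree and each off-diagonal entry is -1 where an edge is present, 0 otherwise; in the order [0, 1, 2] the diagonal is [2, 2, 2]. L has integer entries, so p(x) = det(xI - L) has integer coefficients. Expanding the determinant yields x^3 - 6x^2 + 9x. Since p(0) = det(-L) = 0, x divides p(x). By the matrix-tree theorem the graph has (1/3) * product of the nonzero eigenvalues = 3 spanning trees.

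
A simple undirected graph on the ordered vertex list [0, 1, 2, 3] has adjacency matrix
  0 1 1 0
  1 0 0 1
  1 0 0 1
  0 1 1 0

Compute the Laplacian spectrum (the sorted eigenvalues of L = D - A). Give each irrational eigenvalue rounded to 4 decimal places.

Each diagonal entry of L is the vertex degree and each off-diagonal entry is -1 where an edge is present, 0 otherwise; in the order [0, 1, 2, 3] the diagonal is [2, 2, 2, 2]. Diagonalising L (or applying a numerical eigensolver to the 4x4 matrix) gives the spectrum above.

[0, 2, 2, 4]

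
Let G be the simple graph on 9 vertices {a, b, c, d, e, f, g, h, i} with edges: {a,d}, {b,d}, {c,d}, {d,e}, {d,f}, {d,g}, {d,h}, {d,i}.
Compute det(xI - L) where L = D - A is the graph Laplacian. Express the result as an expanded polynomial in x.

With the vertex order [a, b, c, d, e, f, g, h, i], the degrees are [1, 1, 1, 8, 1, 1, 1, 1, 1], giving D = diag(1, 1, 1, 8, 1, 1, 1, 1, 1) and L = D - A. The eigenvalues of L are [0, 1, 1, 1, 1, 1, 1, 1, 9]; the characteristic polynomial is the product of (x - lambda_i), which multiplies out to x^9 - 16x^8 + 84x^7 - 224x^6 + 350x^5 - 336x^4 + 196x^3 - 64x^2 + 9x. Since p(0) = det(-L) = 0, x divides p(x). The largest eigenvalue, 9, is at most the vertex count 9.

x^9 - 16x^8 + 84x^7 - 224x^6 + 350x^5 - 336x^4 + 196x^3 - 64x^2 + 9x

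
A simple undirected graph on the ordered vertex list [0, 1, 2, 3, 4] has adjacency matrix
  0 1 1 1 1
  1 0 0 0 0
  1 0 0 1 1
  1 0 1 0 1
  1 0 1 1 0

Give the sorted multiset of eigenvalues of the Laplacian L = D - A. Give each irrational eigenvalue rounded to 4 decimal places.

Reading degrees in the order [0, 1, 2, 3, 4] gives [4, 1, 3, 3, 3]; set D = diag(4, 1, 3, 3, 3) and form L = D - A. Diagonalising L (or applying a numerical eigensolver to the 5x5 matrix) gives the spectrum above. There is one zero in the spectrum, matching the 1 component.

[0, 1, 4, 4, 5]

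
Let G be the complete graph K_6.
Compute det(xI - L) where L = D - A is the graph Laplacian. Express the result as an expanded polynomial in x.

x^6 - 30x^5 + 360x^4 - 2160x^3 + 6480x^2 - 7776x

The graph has 6 vertices and degree multiset [5, 5, 5, 5, 5, 5]; D is the diagonal matrix of degrees and L = D - A. Computing det(xI - L) by cofactor expansion (or equivalently via sum-over-permutations) gives x^6 - 30x^5 + 360x^4 - 2160x^3 + 6480x^2 - 7776x. The coefficient of x^5 equals -trace(L) = -30, matching the sum of degrees. The largest eigenvalue, 6, is at most the vertex count 6.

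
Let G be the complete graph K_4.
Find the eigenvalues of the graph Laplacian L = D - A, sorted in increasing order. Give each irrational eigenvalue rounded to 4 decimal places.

The graph has 4 vertices and degree multiset [3, 3, 3, 3]; D is the diagonal matrix of degrees and L = D - A. Diagonalising L (or applying a numerical eigensolver to the 4x4 matrix) gives the spectrum above. There is one zero in the spectrum, matching the 1 component.

[0, 4, 4, 4]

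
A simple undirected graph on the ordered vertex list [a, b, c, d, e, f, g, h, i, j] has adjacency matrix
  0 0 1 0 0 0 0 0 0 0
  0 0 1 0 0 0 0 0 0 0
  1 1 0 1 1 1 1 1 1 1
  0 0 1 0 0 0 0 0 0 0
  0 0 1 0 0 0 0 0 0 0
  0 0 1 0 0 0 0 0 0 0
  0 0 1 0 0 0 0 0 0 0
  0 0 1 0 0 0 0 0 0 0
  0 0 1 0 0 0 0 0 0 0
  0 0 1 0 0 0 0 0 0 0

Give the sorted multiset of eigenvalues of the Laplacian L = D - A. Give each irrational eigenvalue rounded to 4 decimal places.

Reading degrees in the order [a, b, c, d, e, f, g, h, i, j] gives [1, 1, 9, 1, 1, 1, 1, 1, 1, 1]; set D = diag(1, 1, 9, 1, 1, 1, 1, 1, 1, 1) and form L = D - A. The multiplicity of 0 as a Laplacian eigenvalue equals the number of connected components. The single zero eigenvalue shows the graph is connected. The largest eigenvalue, 10, is at most the vertex count 10.

[0, 1, 1, 1, 1, 1, 1, 1, 1, 10]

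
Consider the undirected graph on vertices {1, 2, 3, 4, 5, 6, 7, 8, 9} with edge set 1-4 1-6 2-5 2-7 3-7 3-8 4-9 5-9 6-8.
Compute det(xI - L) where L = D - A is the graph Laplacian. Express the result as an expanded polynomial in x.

Each diagonal entry of L is the vertex degree and each off-diagonal entry is -1 where an edge is present, 0 otherwise; in the order [1, 2, 3, 4, 5, 6, 7, 8, 9] the diagonal is [2, 2, 2, 2, 2, 2, 2, 2, 2]. L has integer entries, so p(x) = det(xI - L) has integer coefficients. Expanding the determinant yields x^9 - 18x^8 + 135x^7 - 546x^6 + 1287x^5 - 1782x^4 + 1386x^3 - 540x^2 + 81x. The coefficient of x^8 equals -trace(L) = -18, matching the sum of degrees. By the matrix-tree theorem the graph has (1/9) * product of the nonzero eigenvalues = 9 spanning trees. The eigenvalues sum to 18, which equals trace(L) = 2|E|.

x^9 - 18x^8 + 135x^7 - 546x^6 + 1287x^5 - 1782x^4 + 1386x^3 - 540x^2 + 81x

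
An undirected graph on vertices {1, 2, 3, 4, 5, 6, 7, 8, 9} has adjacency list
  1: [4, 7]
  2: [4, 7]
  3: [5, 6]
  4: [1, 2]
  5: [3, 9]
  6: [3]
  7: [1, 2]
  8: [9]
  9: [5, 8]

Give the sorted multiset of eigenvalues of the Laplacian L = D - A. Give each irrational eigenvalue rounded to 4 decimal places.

Each diagonal entry of L is the vertex degree and each off-diagonal entry is -1 where an edge is present, 0 otherwise; in the order [1, 2, 3, 4, 5, 6, 7, 8, 9] the diagonal is [2, 2, 2, 2, 2, 1, 2, 1, 2]. L is symmetric positive semidefinite, so every eigenvalue is real and nonnegative. The 2 zero eigenvalues correspond to the 2 connected components.

[0, 0, 0.3820, 1.3820, 2, 2, 2.6180, 3.6180, 4]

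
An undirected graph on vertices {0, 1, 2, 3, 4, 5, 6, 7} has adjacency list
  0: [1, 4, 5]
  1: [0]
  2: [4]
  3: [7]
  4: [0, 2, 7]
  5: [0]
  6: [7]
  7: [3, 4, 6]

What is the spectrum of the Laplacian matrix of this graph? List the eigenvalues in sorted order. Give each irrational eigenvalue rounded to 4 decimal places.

[0, 0.2679, 0.6571, 1, 1, 2.5293, 3.7321, 4.8136]

Reading degrees in the order [0, 1, 2, 3, 4, 5, 6, 7] gives [3, 1, 1, 1, 3, 1, 1, 3]; set D = diag(3, 1, 1, 1, 3, 1, 1, 3) and form L = D - A. Diagonalising L (or applying a numerical eigensolver to the 8x8 matrix) gives the spectrum above. There is one zero in the spectrum, matching the 1 component. The largest eigenvalue, 4.8136, is at most the vertex count 8.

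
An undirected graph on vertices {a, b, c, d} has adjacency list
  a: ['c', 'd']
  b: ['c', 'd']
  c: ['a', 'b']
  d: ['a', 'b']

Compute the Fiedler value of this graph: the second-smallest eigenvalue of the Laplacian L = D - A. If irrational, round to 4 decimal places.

With the vertex order [a, b, c, d], the degrees are [2, 2, 2, 2], giving D = diag(2, 2, 2, 2) and L = D - A. The smallest Laplacian eigenvalue is always 0. The next one, lambda_2 = 2, measures how hard the graph is to disconnect: larger values mean better connectivity. By the matrix-tree theorem the graph has (1/4) * product of the nonzero eigenvalues = 4 spanning trees. There is one zero in the spectrum, matching the 1 component.

2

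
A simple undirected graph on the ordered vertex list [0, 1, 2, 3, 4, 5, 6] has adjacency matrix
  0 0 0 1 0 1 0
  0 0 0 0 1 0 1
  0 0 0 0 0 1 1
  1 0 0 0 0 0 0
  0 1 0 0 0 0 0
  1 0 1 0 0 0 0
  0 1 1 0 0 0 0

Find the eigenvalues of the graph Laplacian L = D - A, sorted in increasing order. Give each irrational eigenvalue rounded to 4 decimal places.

[0, 0.1981, 0.7530, 1.5550, 2.4450, 3.2470, 3.8019]

Reading degrees in the order [0, 1, 2, 3, 4, 5, 6] gives [2, 2, 2, 1, 1, 2, 2]; set D = diag(2, 2, 2, 1, 1, 2, 2) and form L = D - A. The multiplicity of 0 as a Laplacian eigenvalue equals the number of connected components. The largest eigenvalue, 3.8019, is at most the vertex count 7. The eigenvalues sum to 12, which equals trace(L) = 2|E|.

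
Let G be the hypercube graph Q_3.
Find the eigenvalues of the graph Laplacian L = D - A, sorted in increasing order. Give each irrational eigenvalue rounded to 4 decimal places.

[0, 2, 2, 2, 4, 4, 4, 6]

The graph has 8 vertices and degree multiset [3, 3, 3, 3, 3, 3, 3, 3]; D is the diagonal matrix of degrees and L = D - A. The multiplicity of 0 as a Laplacian eigenvalue equals the number of connected components. The single zero eigenvalue shows the graph is connected.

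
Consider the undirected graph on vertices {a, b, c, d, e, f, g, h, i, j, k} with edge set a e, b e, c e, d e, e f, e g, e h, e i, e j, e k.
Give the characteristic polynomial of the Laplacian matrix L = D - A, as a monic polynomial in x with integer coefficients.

x^11 - 20x^10 + 135x^9 - 480x^8 + 1050x^7 - 1512x^6 + 1470x^5 - 960x^4 + 405x^3 - 100x^2 + 11x

Reading degrees in the order [a, b, c, d, e, f, g, h, i, j, k] gives [1, 1, 1, 1, 10, 1, 1, 1, 1, 1, 1]; set D = diag(1, 1, 1, 1, 10, 1, 1, 1, 1, 1, 1) and form L = D - A. Computing det(xI - L) by cofactor expansion (or equivalently via sum-over-permutations) gives x^11 - 20x^10 + 135x^9 - 480x^8 + 1050x^7 - 1512x^6 + 1470x^5 - 960x^4 + 405x^3 - 100x^2 + 11x. The constant term is 0 because L is singular (the all-ones vector lies in its kernel). By the matrix-tree theorem the graph has (1/11) * product of the nonzero eigenvalues = 1 spanning tree.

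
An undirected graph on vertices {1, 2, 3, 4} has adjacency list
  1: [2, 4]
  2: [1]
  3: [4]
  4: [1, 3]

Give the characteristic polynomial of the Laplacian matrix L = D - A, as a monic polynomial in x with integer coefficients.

x^4 - 6x^3 + 10x^2 - 4x

Reading degrees in the order [1, 2, 3, 4] gives [2, 1, 1, 2]; set D = diag(2, 1, 1, 2) and form L = D - A. Computing det(xI - L) by cofactor expansion (or equivalently via sum-over-permutations) gives x^4 - 6x^3 + 10x^2 - 4x. The coefficient of x^3 equals -trace(L) = -6, matching the sum of degrees.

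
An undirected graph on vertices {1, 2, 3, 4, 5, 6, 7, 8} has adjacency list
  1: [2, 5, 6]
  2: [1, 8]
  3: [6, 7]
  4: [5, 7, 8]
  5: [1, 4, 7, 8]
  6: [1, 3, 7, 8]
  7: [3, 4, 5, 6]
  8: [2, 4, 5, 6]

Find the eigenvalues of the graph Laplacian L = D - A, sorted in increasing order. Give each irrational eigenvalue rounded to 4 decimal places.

[0, 1.2679, 1.9139, 3, 4, 4.5720, 4.7321, 6.5141]

With the vertex order [1, 2, 3, 4, 5, 6, 7, 8], the degrees are [3, 2, 2, 3, 4, 4, 4, 4], giving D = diag(3, 2, 2, 3, 4, 4, 4, 4) and L = D - A. Since every row of L sums to 0, the all-ones vector is in the kernel and 0 is an eigenvalue. The single zero eigenvalue shows the graph is connected.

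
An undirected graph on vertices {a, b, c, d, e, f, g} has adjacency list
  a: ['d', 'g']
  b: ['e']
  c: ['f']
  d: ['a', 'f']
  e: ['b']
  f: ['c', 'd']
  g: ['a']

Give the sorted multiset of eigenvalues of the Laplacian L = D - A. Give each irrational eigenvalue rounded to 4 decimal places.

[0, 0, 0.3820, 1.3820, 2, 2.6180, 3.6180]

With the vertex order [a, b, c, d, e, f, g], the degrees are [2, 1, 1, 2, 1, 2, 1], giving D = diag(2, 1, 1, 2, 1, 2, 1) and L = D - A. The multiplicity of 0 as a Laplacian eigenvalue equals the number of connected components. The 2 zero eigenvalues correspond to the 2 connected components. There are 2 zeros in the spectrum, matching the 2 components. The largest eigenvalue, 3.6180, is at most the vertex count 7.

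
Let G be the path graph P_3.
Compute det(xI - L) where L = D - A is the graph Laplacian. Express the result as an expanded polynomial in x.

The graph has 3 vertices and degree multiset [2, 1, 1]; D is the diagonal matrix of degrees and L = D - A. The eigenvalues of L are [0, 1, 3]; the characteristic polynomial is the product of (x - lambda_i), which multiplies out to x^3 - 4x^2 + 3x. The coefficient of x^2 equals -trace(L) = -4, matching the sum of degrees.

x^3 - 4x^2 + 3x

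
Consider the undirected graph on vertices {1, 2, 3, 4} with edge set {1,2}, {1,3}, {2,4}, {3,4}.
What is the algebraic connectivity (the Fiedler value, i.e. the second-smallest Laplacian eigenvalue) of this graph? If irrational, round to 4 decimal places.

Reading degrees in the order [1, 2, 3, 4] gives [2, 2, 2, 2]; set D = diag(2, 2, 2, 2) and form L = D - A. Computing the eigenvalues of L and sorting gives [0, 2, 2, 4]. The Fiedler value lambda_2 = 2 is strictly positive, so the graph is connected. There is one zero in the spectrum, matching the 1 component.

2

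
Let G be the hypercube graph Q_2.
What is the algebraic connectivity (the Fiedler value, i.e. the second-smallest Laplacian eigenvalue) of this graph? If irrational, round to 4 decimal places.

The graph has 4 vertices and degree multiset [2, 2, 2, 2]; D is the diagonal matrix of degrees and L = D - A. The sorted Laplacian eigenvalues are [0, 2, 2, 4]; the algebraic connectivity is the second entry, 2. The largest eigenvalue, 4, is at most the vertex count 4. The eigenvalues sum to 8, which equals trace(L) = 2|E|.

2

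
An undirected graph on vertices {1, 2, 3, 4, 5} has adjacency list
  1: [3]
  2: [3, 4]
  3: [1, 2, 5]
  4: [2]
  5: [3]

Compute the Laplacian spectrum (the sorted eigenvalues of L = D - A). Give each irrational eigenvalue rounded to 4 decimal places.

[0, 0.5188, 1, 2.3111, 4.1701]

With the vertex order [1, 2, 3, 4, 5], the degrees are [1, 2, 3, 1, 1], giving D = diag(1, 2, 3, 1, 1) and L = D - A. The multiplicity of 0 as a Laplacian eigenvalue equals the number of connected components. The single zero eigenvalue shows the graph is connected. By the matrix-tree theorem the graph has (1/5) * product of the nonzero eigenvalues = 1 spanning tree. The largest eigenvalue, 4.1701, is at most the vertex count 5.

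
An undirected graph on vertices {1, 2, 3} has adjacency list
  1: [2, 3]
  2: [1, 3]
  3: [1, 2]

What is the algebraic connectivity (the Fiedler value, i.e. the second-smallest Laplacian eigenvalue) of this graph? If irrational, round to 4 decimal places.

Reading degrees in the order [1, 2, 3] gives [2, 2, 2]; set D = diag(2, 2, 2) and form L = D - A. The smallest Laplacian eigenvalue is always 0. The next one, lambda_2 = 3, measures how hard the graph is to disconnect: larger values mean better connectivity. The largest eigenvalue, 3, is at most the vertex count 3. The eigenvalues sum to 6, which equals trace(L) = 2|E|.

3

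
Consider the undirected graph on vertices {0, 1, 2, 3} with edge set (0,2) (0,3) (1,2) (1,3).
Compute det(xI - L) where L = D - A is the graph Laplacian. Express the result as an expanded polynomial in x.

x^4 - 8x^3 + 20x^2 - 16x

Reading degrees in the order [0, 1, 2, 3] gives [2, 2, 2, 2]; set D = diag(2, 2, 2, 2) and form L = D - A. The eigenvalues of L are [0, 2, 2, 4]; the characteristic polynomial is the product of (x - lambda_i), which multiplies out to x^4 - 8x^3 + 20x^2 - 16x. The coefficient of x^3 equals -trace(L) = -8, matching the sum of degrees. The eigenvalues sum to 8, which equals trace(L) = 2|E|. By the matrix-tree theorem the graph has (1/4) * product of the nonzero eigenvalues = 4 spanning trees.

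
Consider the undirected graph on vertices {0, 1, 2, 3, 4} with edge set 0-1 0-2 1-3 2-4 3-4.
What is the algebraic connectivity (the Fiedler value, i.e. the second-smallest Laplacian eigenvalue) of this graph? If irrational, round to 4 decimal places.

1.3820

Each diagonal entry of L is the vertex degree and each off-diagonal entry is -1 where an edge is present, 0 otherwise; in the order [0, 1, 2, 3, 4] the diagonal is [2, 2, 2, 2, 2]. The sorted Laplacian eigenvalues are [0, 1.3820, 1.3820, 3.6180, 3.6180]; the algebraic connectivity is the second entry, 1.3820. The eigenvalues sum to 10, which equals trace(L) = 2|E|.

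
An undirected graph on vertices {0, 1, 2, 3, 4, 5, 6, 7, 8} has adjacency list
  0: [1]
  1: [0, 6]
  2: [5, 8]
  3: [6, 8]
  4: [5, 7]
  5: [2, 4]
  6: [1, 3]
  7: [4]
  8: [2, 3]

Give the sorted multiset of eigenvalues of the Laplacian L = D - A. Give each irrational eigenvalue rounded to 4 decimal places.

[0, 0.1206, 0.4679, 1, 1.6527, 2.3473, 3, 3.5321, 3.8794]

With the vertex order [0, 1, 2, 3, 4, 5, 6, 7, 8], the degrees are [1, 2, 2, 2, 2, 2, 2, 1, 2], giving D = diag(1, 2, 2, 2, 2, 2, 2, 1, 2) and L = D - A. Diagonalising L (or applying a numerical eigensolver to the 9x9 matrix) gives the spectrum above. The single zero eigenvalue shows the graph is connected. There is one zero in the spectrum, matching the 1 component.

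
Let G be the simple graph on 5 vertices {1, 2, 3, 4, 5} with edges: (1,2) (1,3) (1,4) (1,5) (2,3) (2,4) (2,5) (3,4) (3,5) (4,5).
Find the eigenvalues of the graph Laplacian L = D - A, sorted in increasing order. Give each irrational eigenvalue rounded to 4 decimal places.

Each diagonal entry of L is the vertex degree and each off-diagonal entry is -1 where an edge is present, 0 otherwise; in the order [1, 2, 3, 4, 5] the diagonal is [4, 4, 4, 4, 4]. Since every row of L sums to 0, the all-ones vector is in the kernel and 0 is an eigenvalue. There is one zero in the spectrum, matching the 1 component.

[0, 5, 5, 5, 5]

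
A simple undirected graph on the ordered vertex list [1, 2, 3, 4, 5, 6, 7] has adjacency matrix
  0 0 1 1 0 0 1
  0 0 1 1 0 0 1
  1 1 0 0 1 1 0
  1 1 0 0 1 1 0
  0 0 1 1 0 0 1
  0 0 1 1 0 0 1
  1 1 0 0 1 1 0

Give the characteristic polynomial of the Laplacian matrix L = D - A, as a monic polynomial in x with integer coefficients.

With the vertex order [1, 2, 3, 4, 5, 6, 7], the degrees are [3, 3, 4, 4, 3, 3, 4], giving D = diag(3, 3, 4, 4, 3, 3, 4) and L = D - A. Computing det(xI - L) by cofactor expansion (or equivalently via sum-over-permutations) gives x^7 - 24x^6 + 234x^5 - 1192x^4 + 3357x^3 - 4968x^2 + 3024x. Since p(0) = det(-L) = 0, x divides p(x). The eigenvalues sum to 24, which equals trace(L) = 2|E|.

x^7 - 24x^6 + 234x^5 - 1192x^4 + 3357x^3 - 4968x^2 + 3024x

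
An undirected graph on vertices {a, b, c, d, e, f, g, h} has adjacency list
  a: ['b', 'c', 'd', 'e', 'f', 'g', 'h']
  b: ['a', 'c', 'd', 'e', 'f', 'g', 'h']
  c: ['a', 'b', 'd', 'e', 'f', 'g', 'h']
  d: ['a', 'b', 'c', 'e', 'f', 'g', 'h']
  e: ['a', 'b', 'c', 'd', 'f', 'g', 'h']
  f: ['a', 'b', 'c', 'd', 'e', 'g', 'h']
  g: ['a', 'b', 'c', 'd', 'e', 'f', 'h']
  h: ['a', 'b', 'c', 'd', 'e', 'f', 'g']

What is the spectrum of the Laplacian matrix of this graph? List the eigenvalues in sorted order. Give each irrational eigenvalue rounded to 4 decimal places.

[0, 8, 8, 8, 8, 8, 8, 8]

Each diagonal entry of L is the vertex degree and each off-diagonal entry is -1 where an edge is present, 0 otherwise; in the order [a, b, c, d, e, f, g, h] the diagonal is [7, 7, 7, 7, 7, 7, 7, 7]. The multiplicity of 0 as a Laplacian eigenvalue equals the number of connected components. The eigenvalues sum to 56, which equals trace(L) = 2|E|. By the matrix-tree theorem the graph has (1/8) * product of the nonzero eigenvalues = 262144 spanning trees.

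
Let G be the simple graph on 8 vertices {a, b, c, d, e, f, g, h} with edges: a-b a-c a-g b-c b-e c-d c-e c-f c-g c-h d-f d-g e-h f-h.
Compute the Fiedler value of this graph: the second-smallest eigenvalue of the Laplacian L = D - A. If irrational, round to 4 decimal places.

Each diagonal entry of L is the vertex degree and each off-diagonal entry is -1 where an edge is present, 0 otherwise; in the order [a, b, c, d, e, f, g, h] the diagonal is [3, 3, 7, 3, 3, 3, 3, 3]. The smallest Laplacian eigenvalue is always 0. The next one, lambda_2 = 1.7530, measures how hard the graph is to disconnect: larger values mean better connectivity. There is one zero in the spectrum, matching the 1 component.

1.7530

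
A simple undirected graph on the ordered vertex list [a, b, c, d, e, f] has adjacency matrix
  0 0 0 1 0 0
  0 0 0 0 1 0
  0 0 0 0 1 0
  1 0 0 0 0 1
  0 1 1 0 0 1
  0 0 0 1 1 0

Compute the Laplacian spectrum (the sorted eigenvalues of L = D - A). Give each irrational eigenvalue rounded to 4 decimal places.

[0, 0.3249, 1, 1.4608, 3, 4.2143]

Each diagonal entry of L is the vertex degree and each off-diagonal entry is -1 where an edge is present, 0 otherwise; in the order [a, b, c, d, e, f] the diagonal is [1, 1, 1, 2, 3, 2]. Since every row of L sums to 0, the all-ones vector is in the kernel and 0 is an eigenvalue.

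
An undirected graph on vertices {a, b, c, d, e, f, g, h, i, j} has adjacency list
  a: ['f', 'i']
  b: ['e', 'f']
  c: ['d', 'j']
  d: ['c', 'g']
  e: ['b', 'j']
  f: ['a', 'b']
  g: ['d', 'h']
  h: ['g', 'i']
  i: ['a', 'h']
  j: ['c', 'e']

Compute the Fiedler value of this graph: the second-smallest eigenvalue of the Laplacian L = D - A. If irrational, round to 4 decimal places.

Reading degrees in the order [a, b, c, d, e, f, g, h, i, j] gives [2, 2, 2, 2, 2, 2, 2, 2, 2, 2]; set D = diag(2, 2, 2, 2, 2, 2, 2, 2, 2, 2) and form L = D - A. Computing the eigenvalues of L and sorting gives [0, 0.3820, 0.3820, 1.3820, 1.3820, 2.6180, 2.6180, 3.6180, 3.6180, 4]. The Fiedler value lambda_2 = 0.3820 is strictly positive, so the graph is connected. The eigenvalues sum to 20, which equals trace(L) = 2|E|. There is one zero in the spectrum, matching the 1 component.

0.3820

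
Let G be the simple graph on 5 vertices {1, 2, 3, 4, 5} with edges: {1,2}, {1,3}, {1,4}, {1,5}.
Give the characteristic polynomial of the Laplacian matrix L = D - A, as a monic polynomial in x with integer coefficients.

Each diagonal entry of L is the vertex degree and each off-diagonal entry is -1 where an edge is present, 0 otherwise; in the order [1, 2, 3, 4, 5] the diagonal is [4, 1, 1, 1, 1]. The eigenvalues of L are [0, 1, 1, 1, 5]; the characteristic polynomial is the product of (x - lambda_i), which multiplies out to x^5 - 8x^4 + 18x^3 - 16x^2 + 5x. Since p(0) = det(-L) = 0, x divides p(x).

x^5 - 8x^4 + 18x^3 - 16x^2 + 5x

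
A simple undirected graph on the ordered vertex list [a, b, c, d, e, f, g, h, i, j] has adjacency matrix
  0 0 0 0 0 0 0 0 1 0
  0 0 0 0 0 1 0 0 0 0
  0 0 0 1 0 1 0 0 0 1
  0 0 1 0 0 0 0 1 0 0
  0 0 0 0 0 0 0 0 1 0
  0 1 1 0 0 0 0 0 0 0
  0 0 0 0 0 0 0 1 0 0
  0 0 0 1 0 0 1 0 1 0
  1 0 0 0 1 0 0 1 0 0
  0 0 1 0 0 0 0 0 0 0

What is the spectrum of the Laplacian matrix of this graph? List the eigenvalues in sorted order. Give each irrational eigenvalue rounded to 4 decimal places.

Reading degrees in the order [a, b, c, d, e, f, g, h, i, j] gives [1, 1, 3, 2, 1, 2, 1, 3, 3, 1]; set D = diag(1, 1, 3, 2, 1, 2, 1, 3, 3, 1) and form L = D - A. Since every row of L sums to 0, the all-ones vector is in the kernel and 0 is an eigenvalue. The single zero eigenvalue shows the graph is connected. The eigenvalues sum to 18, which equals trace(L) = 2|E|. By the matrix-tree theorem the graph has (1/10) * product of the nonzero eigenvalues = 1 spanning tree.

[0, 0.1487, 0.5188, 0.6496, 1, 1.4400, 2.3111, 3.0561, 4.1701, 4.7056]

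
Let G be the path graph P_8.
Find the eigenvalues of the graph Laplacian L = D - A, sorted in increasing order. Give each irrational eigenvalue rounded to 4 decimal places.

[0, 0.1522, 0.5858, 1.2346, 2, 2.7654, 3.4142, 3.8478]

The graph has 8 vertices and degree multiset [2, 2, 2, 2, 2, 2, 1, 1]; D is the diagonal matrix of degrees and L = D - A. Diagonalising L (or applying a numerical eigensolver to the 8x8 matrix) gives the spectrum above. The largest eigenvalue, 3.8478, is at most the vertex count 8.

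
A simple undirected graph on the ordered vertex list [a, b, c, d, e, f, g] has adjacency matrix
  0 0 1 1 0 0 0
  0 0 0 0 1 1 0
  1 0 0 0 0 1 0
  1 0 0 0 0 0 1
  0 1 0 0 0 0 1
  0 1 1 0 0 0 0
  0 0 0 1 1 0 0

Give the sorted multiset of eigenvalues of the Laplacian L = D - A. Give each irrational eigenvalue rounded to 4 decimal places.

[0, 0.7530, 0.7530, 2.4450, 2.4450, 3.8019, 3.8019]

Each diagonal entry of L is the vertex degree and each off-diagonal entry is -1 where an edge is present, 0 otherwise; in the order [a, b, c, d, e, f, g] the diagonal is [2, 2, 2, 2, 2, 2, 2]. Diagonalising L (or applying a numerical eigensolver to the 7x7 matrix) gives the spectrum above. There is one zero in the spectrum, matching the 1 component.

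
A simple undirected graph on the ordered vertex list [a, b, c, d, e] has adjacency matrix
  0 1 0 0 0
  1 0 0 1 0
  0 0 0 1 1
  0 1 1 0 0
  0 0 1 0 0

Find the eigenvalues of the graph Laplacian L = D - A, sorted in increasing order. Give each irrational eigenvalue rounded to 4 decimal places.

Each diagonal entry of L is the vertex degree and each off-diagonal entry is -1 where an edge is present, 0 otherwise; in the order [a, b, c, d, e] the diagonal is [1, 2, 2, 2, 1]. Since every row of L sums to 0, the all-ones vector is in the kernel and 0 is an eigenvalue. The single zero eigenvalue shows the graph is connected. The eigenvalues sum to 8, which equals trace(L) = 2|E|.

[0, 0.3820, 1.3820, 2.6180, 3.6180]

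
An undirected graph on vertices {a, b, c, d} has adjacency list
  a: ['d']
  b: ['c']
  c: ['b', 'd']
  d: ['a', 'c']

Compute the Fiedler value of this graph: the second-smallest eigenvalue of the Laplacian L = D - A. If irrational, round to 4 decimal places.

Each diagonal entry of L is the vertex degree and each off-diagonal entry is -1 where an edge is present, 0 otherwise; in the order [a, b, c, d] the diagonal is [1, 1, 2, 2]. The sorted Laplacian eigenvalues are [0, 0.5858, 2, 3.4142]; the algebraic connectivity is the second entry, 0.5858.

0.5858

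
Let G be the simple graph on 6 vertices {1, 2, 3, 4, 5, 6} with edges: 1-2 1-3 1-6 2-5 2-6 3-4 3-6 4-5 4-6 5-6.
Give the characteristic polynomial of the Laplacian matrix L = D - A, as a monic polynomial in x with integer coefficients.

With the vertex order [1, 2, 3, 4, 5, 6], the degrees are [3, 3, 3, 3, 3, 5], giving D = diag(3, 3, 3, 3, 3, 5) and L = D - A. Computing det(xI - L) by cofactor expansion (or equivalently via sum-over-permutations) gives x^6 - 20x^5 + 155x^4 - 580x^3 + 1045x^2 - 726x. The constant term is 0 because L is singular (the all-ones vector lies in its kernel). By the matrix-tree theorem the graph has (1/6) * product of the nonzero eigenvalues = 121 spanning trees. The eigenvalues sum to 20, which equals trace(L) = 2|E|.

x^6 - 20x^5 + 155x^4 - 580x^3 + 1045x^2 - 726x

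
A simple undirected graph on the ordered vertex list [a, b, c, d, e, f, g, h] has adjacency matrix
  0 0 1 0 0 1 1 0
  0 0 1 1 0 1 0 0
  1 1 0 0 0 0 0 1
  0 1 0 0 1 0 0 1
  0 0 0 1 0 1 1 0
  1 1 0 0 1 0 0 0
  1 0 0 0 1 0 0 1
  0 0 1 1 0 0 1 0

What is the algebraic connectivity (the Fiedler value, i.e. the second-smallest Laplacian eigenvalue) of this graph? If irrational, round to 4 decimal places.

With the vertex order [a, b, c, d, e, f, g, h], the degrees are [3, 3, 3, 3, 3, 3, 3, 3], giving D = diag(3, 3, 3, 3, 3, 3, 3, 3) and L = D - A. Computing the eigenvalues of L and sorting gives [0, 2, 2, 2, 4, 4, 4, 6]. The Fiedler value lambda_2 = 2 is strictly positive, so the graph is connected. By the matrix-tree theorem the graph has (1/8) * product of the nonzero eigenvalues = 384 spanning trees.

2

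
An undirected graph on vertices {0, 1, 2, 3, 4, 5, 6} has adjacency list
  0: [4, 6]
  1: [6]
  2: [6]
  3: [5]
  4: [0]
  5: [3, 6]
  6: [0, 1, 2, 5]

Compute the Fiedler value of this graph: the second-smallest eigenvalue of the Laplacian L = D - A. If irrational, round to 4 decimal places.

Reading degrees in the order [0, 1, 2, 3, 4, 5, 6] gives [2, 1, 1, 1, 1, 2, 4]; set D = diag(2, 1, 1, 1, 1, 2, 4) and form L = D - A. The sorted Laplacian eigenvalues are [0, 0.3820, 0.6086, 1, 2.2271, 2.6180, 5.1642]; the algebraic connectivity is the second entry, 0.3820. There is one zero in the spectrum, matching the 1 component.

0.3820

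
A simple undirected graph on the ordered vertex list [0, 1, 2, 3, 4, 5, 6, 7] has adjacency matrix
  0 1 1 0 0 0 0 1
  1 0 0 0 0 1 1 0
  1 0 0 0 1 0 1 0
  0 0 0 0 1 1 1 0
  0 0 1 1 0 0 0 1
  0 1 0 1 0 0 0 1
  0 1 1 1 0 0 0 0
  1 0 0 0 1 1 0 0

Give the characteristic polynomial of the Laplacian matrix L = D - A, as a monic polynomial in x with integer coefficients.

x^8 - 24x^7 + 240x^6 - 1296x^5 + 4080x^4 - 7488x^3 + 7424x^2 - 3072x

Reading degrees in the order [0, 1, 2, 3, 4, 5, 6, 7] gives [3, 3, 3, 3, 3, 3, 3, 3]; set D = diag(3, 3, 3, 3, 3, 3, 3, 3) and form L = D - A. Computing det(xI - L) by cofactor expansion (or equivalently via sum-over-permutations) gives x^8 - 24x^7 + 240x^6 - 1296x^5 + 4080x^4 - 7488x^3 + 7424x^2 - 3072x. The constant term is 0 because L is singular (the all-ones vector lies in its kernel). The eigenvalues sum to 24, which equals trace(L) = 2|E|.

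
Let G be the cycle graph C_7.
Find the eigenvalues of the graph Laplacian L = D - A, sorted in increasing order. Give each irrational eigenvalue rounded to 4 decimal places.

[0, 0.7530, 0.7530, 2.4450, 2.4450, 3.8019, 3.8019]

The graph has 7 vertices and degree multiset [2, 2, 2, 2, 2, 2, 2]; D is the diagonal matrix of degrees and L = D - A. The multiplicity of 0 as a Laplacian eigenvalue equals the number of connected components.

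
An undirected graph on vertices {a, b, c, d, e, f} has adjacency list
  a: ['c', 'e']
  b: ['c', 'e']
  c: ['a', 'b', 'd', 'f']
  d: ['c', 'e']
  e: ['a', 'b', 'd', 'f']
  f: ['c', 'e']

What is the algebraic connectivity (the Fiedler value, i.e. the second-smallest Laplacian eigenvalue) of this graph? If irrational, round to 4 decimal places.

2

With the vertex order [a, b, c, d, e, f], the degrees are [2, 2, 4, 2, 4, 2], giving D = diag(2, 2, 4, 2, 4, 2) and L = D - A. The sorted Laplacian eigenvalues are [0, 2, 2, 2, 4, 6]; the algebraic connectivity is the second entry, 2.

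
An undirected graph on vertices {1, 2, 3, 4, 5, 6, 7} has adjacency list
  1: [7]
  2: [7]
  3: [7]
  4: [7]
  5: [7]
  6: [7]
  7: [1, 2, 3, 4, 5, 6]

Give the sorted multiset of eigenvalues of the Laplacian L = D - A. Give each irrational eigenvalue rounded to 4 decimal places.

[0, 1, 1, 1, 1, 1, 7]

Reading degrees in the order [1, 2, 3, 4, 5, 6, 7] gives [1, 1, 1, 1, 1, 1, 6]; set D = diag(1, 1, 1, 1, 1, 1, 6) and form L = D - A. The multiplicity of 0 as a Laplacian eigenvalue equals the number of connected components. The single zero eigenvalue shows the graph is connected. The largest eigenvalue, 7, is at most the vertex count 7.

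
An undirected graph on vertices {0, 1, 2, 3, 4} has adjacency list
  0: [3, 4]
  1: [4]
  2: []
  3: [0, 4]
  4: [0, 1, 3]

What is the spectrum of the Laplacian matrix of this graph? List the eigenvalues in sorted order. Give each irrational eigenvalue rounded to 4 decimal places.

[0, 0, 1, 3, 4]

With the vertex order [0, 1, 2, 3, 4], the degrees are [2, 1, 0, 2, 3], giving D = diag(2, 1, 0, 2, 3) and L = D - A. Since every row of L sums to 0, the all-ones vector is in the kernel and 0 is an eigenvalue. The 2 zero eigenvalues correspond to the 2 connected components.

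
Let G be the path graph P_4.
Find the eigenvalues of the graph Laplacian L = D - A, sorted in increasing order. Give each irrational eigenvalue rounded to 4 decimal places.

[0, 0.5858, 2, 3.4142]

The graph has 4 vertices and degree multiset [2, 2, 1, 1]; D is the diagonal matrix of degrees and L = D - A. The multiplicity of 0 as a Laplacian eigenvalue equals the number of connected components. The eigenvalues sum to 6, which equals trace(L) = 2|E|.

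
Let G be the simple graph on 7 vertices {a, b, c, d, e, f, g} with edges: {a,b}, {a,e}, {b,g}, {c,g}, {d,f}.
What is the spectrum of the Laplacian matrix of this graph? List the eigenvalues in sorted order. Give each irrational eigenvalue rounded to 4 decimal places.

Reading degrees in the order [a, b, c, d, e, f, g] gives [2, 2, 1, 1, 1, 1, 2]; set D = diag(2, 2, 1, 1, 1, 1, 2) and form L = D - A. Since every row of L sums to 0, the all-ones vector is in the kernel and 0 is an eigenvalue. The 2 zero eigenvalues correspond to the 2 connected components. There are 2 zeros in the spectrum, matching the 2 components. The largest eigenvalue, 3.6180, is at most the vertex count 7.

[0, 0, 0.3820, 1.3820, 2, 2.6180, 3.6180]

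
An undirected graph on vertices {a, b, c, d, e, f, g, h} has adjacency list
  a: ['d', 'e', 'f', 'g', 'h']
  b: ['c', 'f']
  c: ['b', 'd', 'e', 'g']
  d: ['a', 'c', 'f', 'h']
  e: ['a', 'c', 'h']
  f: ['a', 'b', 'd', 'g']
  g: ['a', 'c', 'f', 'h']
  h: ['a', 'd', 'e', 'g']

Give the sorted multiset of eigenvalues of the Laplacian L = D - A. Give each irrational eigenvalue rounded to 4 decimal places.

Each diagonal entry of L is the vertex degree and each off-diagonal entry is -1 where an edge is present, 0 otherwise; in the order [a, b, c, d, e, f, g, h] the diagonal is [5, 2, 4, 4, 3, 4, 4, 4]. Diagonalising L (or applying a numerical eigensolver to the 8x8 matrix) gives the spectrum above. The eigenvalues sum to 30, which equals trace(L) = 2|E|. By the matrix-tree theorem the graph has (1/8) * product of the nonzero eigenvalues = 1784 spanning trees.

[0, 1.6643, 2.8335, 4, 4, 4.4779, 6.1040, 6.9204]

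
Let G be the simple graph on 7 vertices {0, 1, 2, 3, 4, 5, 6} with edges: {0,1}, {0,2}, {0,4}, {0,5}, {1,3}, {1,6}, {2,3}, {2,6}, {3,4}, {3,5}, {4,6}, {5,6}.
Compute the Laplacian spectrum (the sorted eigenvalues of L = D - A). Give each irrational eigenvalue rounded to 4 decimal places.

[0, 3, 3, 3, 4, 4, 7]

Reading degrees in the order [0, 1, 2, 3, 4, 5, 6] gives [4, 3, 3, 4, 3, 3, 4]; set D = diag(4, 3, 3, 4, 3, 3, 4) and form L = D - A. Since every row of L sums to 0, the all-ones vector is in the kernel and 0 is an eigenvalue. The single zero eigenvalue shows the graph is connected. There is one zero in the spectrum, matching the 1 component. The eigenvalues sum to 24, which equals trace(L) = 2|E|.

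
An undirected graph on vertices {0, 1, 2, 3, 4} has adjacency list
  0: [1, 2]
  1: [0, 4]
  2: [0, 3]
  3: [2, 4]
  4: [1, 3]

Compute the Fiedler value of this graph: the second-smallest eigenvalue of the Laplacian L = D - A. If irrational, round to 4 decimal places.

1.3820

Reading degrees in the order [0, 1, 2, 3, 4] gives [2, 2, 2, 2, 2]; set D = diag(2, 2, 2, 2, 2) and form L = D - A. The smallest Laplacian eigenvalue is always 0. The next one, lambda_2 = 1.3820, measures how hard the graph is to disconnect: larger values mean better connectivity.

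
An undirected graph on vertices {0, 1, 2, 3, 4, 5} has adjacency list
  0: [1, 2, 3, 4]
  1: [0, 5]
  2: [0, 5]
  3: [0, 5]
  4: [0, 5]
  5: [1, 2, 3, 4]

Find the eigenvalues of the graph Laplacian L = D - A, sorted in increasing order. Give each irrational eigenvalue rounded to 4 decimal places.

With the vertex order [0, 1, 2, 3, 4, 5], the degrees are [4, 2, 2, 2, 2, 4], giving D = diag(4, 2, 2, 2, 2, 4) and L = D - A. Since every row of L sums to 0, the all-ones vector is in the kernel and 0 is an eigenvalue. The single zero eigenvalue shows the graph is connected. There is one zero in the spectrum, matching the 1 component. By the matrix-tree theorem the graph has (1/6) * product of the nonzero eigenvalues = 32 spanning trees.

[0, 2, 2, 2, 4, 6]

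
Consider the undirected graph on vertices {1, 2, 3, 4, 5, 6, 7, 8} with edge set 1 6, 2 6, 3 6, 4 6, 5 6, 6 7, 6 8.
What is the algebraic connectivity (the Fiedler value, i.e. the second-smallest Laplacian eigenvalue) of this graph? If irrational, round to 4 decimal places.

1

With the vertex order [1, 2, 3, 4, 5, 6, 7, 8], the degrees are [1, 1, 1, 1, 1, 7, 1, 1], giving D = diag(1, 1, 1, 1, 1, 7, 1, 1) and L = D - A. Computing the eigenvalues of L and sorting gives [0, 1, 1, 1, 1, 1, 1, 8]. The Fiedler value lambda_2 = 1 is strictly positive, so the graph is connected. By the matrix-tree theorem the graph has (1/8) * product of the nonzero eigenvalues = 1 spanning tree.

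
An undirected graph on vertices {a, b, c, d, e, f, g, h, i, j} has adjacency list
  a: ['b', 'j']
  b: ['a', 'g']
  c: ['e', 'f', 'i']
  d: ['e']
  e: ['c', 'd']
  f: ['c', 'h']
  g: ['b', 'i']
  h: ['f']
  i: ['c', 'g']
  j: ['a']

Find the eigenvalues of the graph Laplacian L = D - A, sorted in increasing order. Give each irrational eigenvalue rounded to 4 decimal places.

[0, 0.1277, 0.3820, 0.6297, 1.3820, 2, 2.6180, 2.7968, 3.6180, 4.4458]

Each diagonal entry of L is the vertex degree and each off-diagonal entry is -1 where an edge is present, 0 otherwise; in the order [a, b, c, d, e, f, g, h, i, j] the diagonal is [2, 2, 3, 1, 2, 2, 2, 1, 2, 1]. L is symmetric positive semidefinite, so every eigenvalue is real and nonnegative. The single zero eigenvalue shows the graph is connected. By the matrix-tree theorem the graph has (1/10) * product of the nonzero eigenvalues = 1 spanning tree.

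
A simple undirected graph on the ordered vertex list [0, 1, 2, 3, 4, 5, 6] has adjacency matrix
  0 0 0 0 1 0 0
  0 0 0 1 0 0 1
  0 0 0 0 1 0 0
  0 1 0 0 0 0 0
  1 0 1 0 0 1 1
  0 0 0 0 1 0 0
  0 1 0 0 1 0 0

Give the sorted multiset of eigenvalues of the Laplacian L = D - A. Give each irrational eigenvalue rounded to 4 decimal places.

With the vertex order [0, 1, 2, 3, 4, 5, 6], the degrees are [1, 2, 1, 1, 4, 1, 2], giving D = diag(1, 2, 1, 1, 4, 1, 2) and L = D - A. L is symmetric positive semidefinite, so every eigenvalue is real and nonnegative. The eigenvalues sum to 12, which equals trace(L) = 2|E|. The largest eigenvalue, 5.0965, is at most the vertex count 7.

[0, 0.2955, 1, 1, 1.4911, 3.1169, 5.0965]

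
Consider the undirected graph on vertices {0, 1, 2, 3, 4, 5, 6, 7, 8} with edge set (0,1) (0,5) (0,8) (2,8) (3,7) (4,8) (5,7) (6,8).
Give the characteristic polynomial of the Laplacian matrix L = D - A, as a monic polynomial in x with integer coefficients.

With the vertex order [0, 1, 2, 3, 4, 5, 6, 7, 8], the degrees are [3, 1, 1, 1, 1, 2, 1, 2, 4], giving D = diag(3, 1, 1, 1, 1, 2, 1, 2, 4) and L = D - A. Computing det(xI - L) by cofactor expansion (or equivalently via sum-over-permutations) gives x^9 - 16x^8 + 101x^7 - 326x^6 + 585x^5 - 596x^4 + 334x^3 - 92x^2 + 9x. The constant term is 0 because L is singular (the all-ones vector lies in its kernel). The largest eigenvalue, 5.2842, is at most the vertex count 9.

x^9 - 16x^8 + 101x^7 - 326x^6 + 585x^5 - 596x^4 + 334x^3 - 92x^2 + 9x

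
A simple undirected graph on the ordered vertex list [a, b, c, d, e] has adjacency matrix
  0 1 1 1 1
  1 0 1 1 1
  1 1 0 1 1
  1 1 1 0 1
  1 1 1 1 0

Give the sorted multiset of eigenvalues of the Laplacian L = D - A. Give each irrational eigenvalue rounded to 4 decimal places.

With the vertex order [a, b, c, d, e], the degrees are [4, 4, 4, 4, 4], giving D = diag(4, 4, 4, 4, 4) and L = D - A. Since every row of L sums to 0, the all-ones vector is in the kernel and 0 is an eigenvalue. The single zero eigenvalue shows the graph is connected. By the matrix-tree theorem the graph has (1/5) * product of the nonzero eigenvalues = 125 spanning trees. The largest eigenvalue, 5, is at most the vertex count 5.

[0, 5, 5, 5, 5]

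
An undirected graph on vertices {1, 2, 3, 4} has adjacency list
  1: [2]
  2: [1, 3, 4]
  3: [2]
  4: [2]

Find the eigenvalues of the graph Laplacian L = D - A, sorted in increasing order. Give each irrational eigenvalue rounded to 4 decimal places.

[0, 1, 1, 4]

With the vertex order [1, 2, 3, 4], the degrees are [1, 3, 1, 1], giving D = diag(1, 3, 1, 1) and L = D - A. The multiplicity of 0 as a Laplacian eigenvalue equals the number of connected components. The single zero eigenvalue shows the graph is connected.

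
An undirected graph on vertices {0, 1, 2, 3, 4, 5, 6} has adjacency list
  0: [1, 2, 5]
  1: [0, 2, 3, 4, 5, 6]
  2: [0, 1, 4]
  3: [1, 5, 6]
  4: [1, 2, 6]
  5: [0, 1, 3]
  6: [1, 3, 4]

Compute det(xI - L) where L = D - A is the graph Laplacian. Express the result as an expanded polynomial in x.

x^7 - 24x^6 + 231x^5 - 1140x^4 + 3036x^3 - 4128x^2 + 2240x

Reading degrees in the order [0, 1, 2, 3, 4, 5, 6] gives [3, 6, 3, 3, 3, 3, 3]; set D = diag(3, 6, 3, 3, 3, 3, 3) and form L = D - A. The eigenvalues of L are [0, 2, 2, 4, 4, 5, 7]; the characteristic polynomial is the product of (x - lambda_i), which multiplies out to x^7 - 24x^6 + 231x^5 - 1140x^4 + 3036x^3 - 4128x^2 + 2240x. Since p(0) = det(-L) = 0, x divides p(x).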